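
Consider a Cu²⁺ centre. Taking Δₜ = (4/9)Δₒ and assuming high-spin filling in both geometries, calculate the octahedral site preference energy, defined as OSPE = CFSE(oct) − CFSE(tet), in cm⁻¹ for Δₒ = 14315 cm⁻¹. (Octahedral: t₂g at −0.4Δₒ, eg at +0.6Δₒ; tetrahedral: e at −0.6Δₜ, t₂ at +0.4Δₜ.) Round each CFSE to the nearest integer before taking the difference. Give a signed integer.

-6044

Cu²⁺: group 11, so d-count = 11 − 2 = 9.
Octahedral (high-spin): t₂g⁶ eg³, CFSE = 6(−0.4) + 3(+0.6) = -0.6Δₒ = -0.6 × 14315 = -8589 cm⁻¹.
Tetrahedral: e⁴ t₂⁵, CFSE = 4(−0.6) + 5(+0.4) = -0.4Δₜ = -0.4 × (4/9) × 14315 = -2545 cm⁻¹.
Subtracting, OSPE = -8589 − (-2545) = -6044 cm⁻¹.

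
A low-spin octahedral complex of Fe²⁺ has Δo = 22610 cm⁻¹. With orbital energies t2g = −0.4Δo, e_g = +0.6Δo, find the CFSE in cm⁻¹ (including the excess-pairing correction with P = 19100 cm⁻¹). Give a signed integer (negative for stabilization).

Fe is in group 8, so Fe²⁺ is d⁶ (8 − 2 = 6).
The d⁶ electrons fill as t2g^6 e_g^0.
Orbital CFSE = 6(-0.4) + 0(0.6) = -2.4Δo = -2.4 × 22610 = -54264 cm⁻¹.
Pairing penalty: 3 pairs vs 1 in the high-spin reference → 2 extra × P = 38200 cm⁻¹.
Combining: -54264 + 38200 = -16064 cm⁻¹.

-16064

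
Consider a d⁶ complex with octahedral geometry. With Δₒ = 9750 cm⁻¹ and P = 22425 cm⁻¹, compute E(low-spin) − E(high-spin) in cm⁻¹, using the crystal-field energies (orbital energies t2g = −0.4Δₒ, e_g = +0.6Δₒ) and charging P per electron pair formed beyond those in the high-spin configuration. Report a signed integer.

High-spin: t2g^4 e_g^2, CFSE = -0.4Δₒ = -3900 cm⁻¹.
Low-spin: t2g^6 e_g^0, orbital CFSE = -2.4Δₒ = -23400 cm⁻¹; plus 2 excess pairs × P = +44850 cm⁻¹; total 21450 cm⁻¹.
The difference is 21450 − (-3900) = 25350 cm⁻¹, so high-spin lies lower.

25350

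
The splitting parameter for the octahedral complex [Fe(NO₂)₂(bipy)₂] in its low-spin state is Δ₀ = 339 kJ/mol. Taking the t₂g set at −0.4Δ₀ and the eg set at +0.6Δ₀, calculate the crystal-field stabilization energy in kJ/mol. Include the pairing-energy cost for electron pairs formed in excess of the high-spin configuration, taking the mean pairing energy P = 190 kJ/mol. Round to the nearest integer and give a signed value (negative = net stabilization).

-434

Ligand charges: 2×(-1) from NO₂⁻ and 2×(+0) from bipy sum to -2; with overall charge +0, Fe is +2.
Group 8 minus oxidation state +2 gives a d⁶ configuration for Fe²⁺.
Electron filling gives t₂g⁶ eg⁰.
The orbital stabilization is -2.4Δ₀ = -2.4 × 339 = -814 kJ/mol.
Pairing penalty: 3 pairs vs 1 in the high-spin reference → 2 extra × P = 380 kJ/mol.
Overall CFSE = -814 + 380 = -434 kJ/mol.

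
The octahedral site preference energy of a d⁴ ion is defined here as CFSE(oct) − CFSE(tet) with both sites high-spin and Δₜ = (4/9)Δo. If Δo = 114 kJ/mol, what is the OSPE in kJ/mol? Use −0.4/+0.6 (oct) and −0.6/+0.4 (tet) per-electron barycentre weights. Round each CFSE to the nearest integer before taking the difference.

-48

In an octahedral site d⁴ (HS) is t2g^3 e_g^1, giving CFSE(oct) = -0.6Δo = -68 kJ/mol.
In a tetrahedral site the filling is e^2 t2^2: CFSE(tet) = -0.4Δₜ = -0.4 × (4/9)(114) = -20 kJ/mol.
OSPE = CFSE(oct) − CFSE(tet) = -68 − (-20) = -48 kJ/mol.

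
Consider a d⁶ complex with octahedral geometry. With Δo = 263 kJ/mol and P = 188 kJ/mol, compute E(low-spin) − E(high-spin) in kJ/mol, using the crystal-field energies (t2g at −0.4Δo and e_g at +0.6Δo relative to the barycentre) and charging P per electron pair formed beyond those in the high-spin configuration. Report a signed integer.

High-spin d⁶ fills as t2g^4 e_g^2 with CFSE 4(−0.4) + 2(+0.6) = -0.4Δo = -105 kJ/mol.
Low-spin: t2g^6 e_g^0, orbital CFSE = -2.4Δo = -631 kJ/mol; plus 2 excess pairs × P = +376 kJ/mol; total -255 kJ/mol.
Thus E(LS) − E(HS) = -150 kJ/mol.

-150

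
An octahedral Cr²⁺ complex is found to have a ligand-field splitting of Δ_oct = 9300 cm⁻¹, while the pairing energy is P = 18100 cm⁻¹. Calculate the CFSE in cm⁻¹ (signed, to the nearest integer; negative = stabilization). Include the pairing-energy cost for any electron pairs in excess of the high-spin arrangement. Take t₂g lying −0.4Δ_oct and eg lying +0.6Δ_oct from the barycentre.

Cr sits in group 6; removing 2 electrons leaves Cr²⁺ with 6 − 2 = 4 d electrons.
Since Δ_oct = 9300 cm⁻¹ < P = 18100 cm⁻¹, the complex adopts the high-spin configuration.
That gives t₂g³ eg¹.
Orbital CFSE = -0.6Δ_oct = -0.6 × 9300 = -5580 cm⁻¹.
High-spin has no excess pairs, so no pairing correction applies.

-5580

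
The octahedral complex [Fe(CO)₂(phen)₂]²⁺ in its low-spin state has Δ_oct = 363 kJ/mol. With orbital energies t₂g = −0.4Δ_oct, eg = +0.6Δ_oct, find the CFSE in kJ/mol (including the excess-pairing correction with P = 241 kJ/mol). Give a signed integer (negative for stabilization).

Ligand charges: 2×(+0) from CO and 2×(+0) from phen sum to +0; with overall charge +2, Fe is +2.
Group 8 minus oxidation state +2 gives a d⁶ configuration for Fe²⁺.
Electron filling gives t₂g⁶ eg⁰.
Orbital CFSE = 6(-0.4) + 0(0.6) = -2.4Δ_oct = -2.4 × 363 = -871 kJ/mol.
Relative to high-spin t₂g⁴ eg² (1 paired), the low-spin configuration has 2 additional pairs, contributing +2 × 241 = +482 kJ/mol.
Net CFSE = -871 + 482 = -389 kJ/mol.

-389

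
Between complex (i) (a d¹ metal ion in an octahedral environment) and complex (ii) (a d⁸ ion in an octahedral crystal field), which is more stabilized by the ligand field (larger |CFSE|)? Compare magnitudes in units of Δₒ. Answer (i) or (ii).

(i): t₂g¹ eg⁰, CFSE = -0.4Δₒ.
(ii): For octahedral d⁸ the high- and low-spin configurations coincide; t₂g⁶ eg², CFSE = -1.2Δₒ.
So (ii) has the larger |CFSE|.

(ii)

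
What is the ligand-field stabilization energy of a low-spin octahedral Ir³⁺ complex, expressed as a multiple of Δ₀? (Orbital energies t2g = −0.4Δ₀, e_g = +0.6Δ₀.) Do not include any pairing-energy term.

-2.4 Δ₀

Group 9 minus oxidation state +3 gives a d⁶ configuration for Ir³⁺.
Configuration: t2g^6 e_g^0.
CFSE = 6(-0.4Δ₀) + 0(0.6Δ₀) = -2.4Δ₀ + 0.0Δ₀ = -2.4Δ₀.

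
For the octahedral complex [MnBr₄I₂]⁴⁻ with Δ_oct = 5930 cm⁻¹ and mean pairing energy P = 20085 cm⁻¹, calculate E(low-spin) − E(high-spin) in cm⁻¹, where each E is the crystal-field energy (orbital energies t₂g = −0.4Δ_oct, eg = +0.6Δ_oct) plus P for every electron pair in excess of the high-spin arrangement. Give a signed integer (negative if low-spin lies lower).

Ligand charges: 4×(-1) from Br⁻ and 2×(-1) from I⁻ sum to -6; with overall charge -4, Mn is +2.
Group 7 minus oxidation state +2 gives a d⁵ configuration for Mn²⁺.
High-spin d⁵ fills as t₂g³ eg² with CFSE 3(−0.4) + 2(+0.6) = 0.0Δ_oct = 0 cm⁻¹.
For low-spin the configuration is t₂g⁵ eg⁰: orbital energy -2.0 × 5930 = -11860 cm⁻¹, and 2 additional pairs relative to high-spin add 40170 cm⁻¹, giving 28310 cm⁻¹.
E(LS) − E(HS) = 28310 − (0) = 28310 cm⁻¹.

28310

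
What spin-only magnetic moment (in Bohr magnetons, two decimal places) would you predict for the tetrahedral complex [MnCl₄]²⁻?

5.92 Bohr magnetons

Each Cl⁻ contributes -1; 4 × (-1) = -4. With overall charge -2, Mn is in the +2 oxidation state.
Mn sits in group 7; removing 2 electrons leaves Mn²⁺ with 7 − 2 = 5 d electrons.
With tetrahedral geometry the complex is necessarily high-spin.
Configuration: e² t₂³ → 5 unpaired electrons.
μ(spin-only) = √[5(5+2)] = √35 ≈ 5.92 Bohr magnetons.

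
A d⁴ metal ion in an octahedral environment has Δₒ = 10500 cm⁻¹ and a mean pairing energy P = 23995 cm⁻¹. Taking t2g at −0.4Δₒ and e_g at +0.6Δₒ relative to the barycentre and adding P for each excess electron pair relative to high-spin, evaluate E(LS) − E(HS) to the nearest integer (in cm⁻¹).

13495

High-spin: t2g^3 e_g^1, CFSE = -0.6Δₒ = -6300 cm⁻¹.
Low-spin t2g^4 e_g^0 gives -1.6Δₒ = -16800 cm⁻¹, but forming 1 extra pair costs 1P = 23995 cm⁻¹, so E(LS) = -16800 + 23995 = 7195 cm⁻¹.
The difference is 7195 − (-6300) = 13495 cm⁻¹, so high-spin lies lower.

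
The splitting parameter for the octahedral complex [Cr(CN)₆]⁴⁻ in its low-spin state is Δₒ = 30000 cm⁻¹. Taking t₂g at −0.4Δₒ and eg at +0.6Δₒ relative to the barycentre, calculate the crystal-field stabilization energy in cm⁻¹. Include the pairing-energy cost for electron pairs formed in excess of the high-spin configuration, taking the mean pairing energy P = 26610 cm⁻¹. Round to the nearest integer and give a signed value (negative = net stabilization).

Each CN⁻ contributes -1; 6 × (-1) = -6. With overall charge -4, Cr is in the +2 oxidation state.
Cr sits in group 6; removing 2 electrons leaves Cr²⁺ with 6 − 2 = 4 d electrons.
The d⁴ electrons fill as t₂g⁴ eg⁰.
The orbital stabilization is -1.6Δₒ = -1.6 × 30000 = -48000 cm⁻¹.
High-spin d⁴ would be t₂g³ eg¹ with 0 pairs; low-spin has 1, so 1 excess pair costs +1P = +26610 cm⁻¹.
Net CFSE = -48000 + 26610 = -21390 cm⁻¹.

-21390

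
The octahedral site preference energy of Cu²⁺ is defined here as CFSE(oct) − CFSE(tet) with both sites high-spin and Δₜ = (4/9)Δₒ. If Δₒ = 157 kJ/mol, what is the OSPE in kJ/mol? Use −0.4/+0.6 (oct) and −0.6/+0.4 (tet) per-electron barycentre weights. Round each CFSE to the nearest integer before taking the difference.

Group 11 minus oxidation state +2 gives a d⁹ configuration for Cu²⁺.
Octahedral high-spin t2g^6 e_g^3: CFSE = -0.6 × 157 = -94 kJ/mol.
Tetrahedral: e^4 t2^5, CFSE = 4(−0.6) + 5(+0.4) = -0.4Δₜ = -0.4 × (4/9) × 157 = -28 kJ/mol.
Subtracting, OSPE = -94 − (-28) = -66 kJ/mol.

-66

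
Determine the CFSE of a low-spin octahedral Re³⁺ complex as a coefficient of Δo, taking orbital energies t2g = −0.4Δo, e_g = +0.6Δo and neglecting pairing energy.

-1.6 Δo

Re sits in group 7; removing 3 electrons leaves Re³⁺ with 7 − 3 = 4 d electrons.
Configuration: t2g^4 e_g^0.
CFSE = 4(-0.4Δo) + 0(0.6Δo) = -1.6Δo + 0.0Δo = -1.6Δo.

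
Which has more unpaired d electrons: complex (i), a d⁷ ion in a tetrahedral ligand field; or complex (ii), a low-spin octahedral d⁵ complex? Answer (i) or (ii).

(i)

(i): Tetrahedral fields are weak (Δₜ ≈ 4/9 Δₒ), so electrons fill high-spin; e^4 t2^3 → 3 unpaired.
(ii): t₂g⁵ eg⁰ → 1 unpaired.
So (i) has more unpaired electrons.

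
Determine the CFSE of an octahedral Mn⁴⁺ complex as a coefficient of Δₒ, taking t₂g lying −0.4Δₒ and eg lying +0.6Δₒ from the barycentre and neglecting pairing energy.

Mn is in group 7, so Mn⁴⁺ is d³ (7 − 4 = 3).
Configuration: t₂g³ eg⁰.
CFSE = 3(-0.4Δₒ) + 0(0.6Δₒ) = -1.2Δₒ + 0.0Δₒ = -1.2Δₒ.

-1.2 Δₒ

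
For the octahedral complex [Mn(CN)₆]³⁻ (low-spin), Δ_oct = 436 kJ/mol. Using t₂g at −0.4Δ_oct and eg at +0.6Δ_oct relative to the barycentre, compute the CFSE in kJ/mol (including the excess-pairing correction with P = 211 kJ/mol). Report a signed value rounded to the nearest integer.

-487

Each CN⁻ contributes -1; 6 × (-1) = -6. With overall charge -3, Mn is in the +3 oxidation state.
Group 7 minus oxidation state +3 gives a d⁴ configuration for Mn³⁺.
Configuration: t₂g⁴ eg⁰.
CFSE(orbital) = 4×(-0.4Δ_oct) + 0×(0.6Δ_oct) = -1.6Δ_oct; with Δ_oct = 436 kJ/mol that is -698 kJ/mol.
Relative to high-spin t₂g³ eg¹ (0 paired), the low-spin configuration has 1 additional pair, contributing +1 × 211 = +211 kJ/mol.
Overall CFSE = -698 + 211 = -487 kJ/mol.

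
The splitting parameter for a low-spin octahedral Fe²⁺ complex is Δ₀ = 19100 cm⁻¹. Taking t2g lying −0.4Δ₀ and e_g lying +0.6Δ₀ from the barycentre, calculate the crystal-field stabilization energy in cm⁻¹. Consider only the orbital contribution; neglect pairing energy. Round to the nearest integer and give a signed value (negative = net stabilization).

Fe²⁺: group 8, so d-count = 8 − 2 = 6.
Electron filling gives t2g^6 e_g^0.
Orbital CFSE = 6(-0.4) + 0(0.6) = -2.4Δ₀ = -2.4 × 19100 = -45840 cm⁻¹.

-45840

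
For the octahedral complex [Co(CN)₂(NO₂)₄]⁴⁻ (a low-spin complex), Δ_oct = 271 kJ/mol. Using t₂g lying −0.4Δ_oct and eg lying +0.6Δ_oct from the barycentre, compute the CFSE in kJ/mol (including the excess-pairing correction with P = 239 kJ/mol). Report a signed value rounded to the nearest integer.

-249

Ligand charges: 2×(-1) from CN⁻ and 4×(-1) from NO₂⁻ sum to -6; with overall charge -4, Co is +2.
Co sits in group 9; removing 2 electrons leaves Co²⁺ with 9 − 2 = 7 d electrons.
The d⁷ electrons fill as t₂g⁶ eg¹.
The orbital stabilization is -1.8Δ_oct = -1.8 × 271 = -488 kJ/mol.
Relative to high-spin t₂g⁵ eg² (2 paired), the low-spin configuration has 1 additional pair, contributing +1 × 239 = +239 kJ/mol.
Overall CFSE = -488 + 239 = -249 kJ/mol.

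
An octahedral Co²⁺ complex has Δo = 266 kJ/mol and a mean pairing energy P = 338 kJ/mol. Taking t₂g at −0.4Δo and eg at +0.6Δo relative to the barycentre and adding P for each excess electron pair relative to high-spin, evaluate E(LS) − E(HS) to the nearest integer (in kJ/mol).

72

Co sits in group 9; removing 2 electrons leaves Co²⁺ with 9 − 2 = 7 d electrons.
High-spin d⁷ fills as t₂g⁵ eg² with CFSE 5(−0.4) + 2(+0.6) = -0.8Δo = -213 kJ/mol.
Low-spin t₂g⁶ eg¹ gives -1.8Δo = -479 kJ/mol, but forming 1 extra pair costs 1P = 338 kJ/mol, so E(LS) = -479 + 338 = -141 kJ/mol.
Thus E(LS) − E(HS) = 72 kJ/mol.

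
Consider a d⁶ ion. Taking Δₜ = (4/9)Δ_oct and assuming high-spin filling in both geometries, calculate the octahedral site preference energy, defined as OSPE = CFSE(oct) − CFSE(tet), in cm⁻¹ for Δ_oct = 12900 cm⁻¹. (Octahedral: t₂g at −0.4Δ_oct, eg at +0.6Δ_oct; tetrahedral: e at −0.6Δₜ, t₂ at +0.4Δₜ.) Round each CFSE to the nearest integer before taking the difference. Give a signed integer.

Octahedral (high-spin): t₂g⁴ eg², CFSE = 4(−0.4) + 2(+0.6) = -0.4Δ_oct = -0.4 × 12900 = -5160 cm⁻¹.
Tetrahedral: e³ t₂³, CFSE = 3(−0.6) + 3(+0.4) = -0.6Δₜ = -0.6 × (4/9) × 12900 = -3440 cm⁻¹.
OSPE = -5160 − (-3440) = -1720 cm⁻¹.

-1720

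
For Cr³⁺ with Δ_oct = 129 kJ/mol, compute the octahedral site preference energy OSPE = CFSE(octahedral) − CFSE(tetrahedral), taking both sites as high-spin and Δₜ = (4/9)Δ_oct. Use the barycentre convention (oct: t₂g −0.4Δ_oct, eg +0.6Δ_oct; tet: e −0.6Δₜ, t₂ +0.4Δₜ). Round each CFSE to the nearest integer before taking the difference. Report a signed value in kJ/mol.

Cr is in group 6, so Cr³⁺ is d³ (6 − 3 = 3).
Octahedral high-spin t₂g³ eg⁰: CFSE = -1.2 × 129 = -155 kJ/mol.
Tetrahedral e² t₂¹ gives -0.8Δₜ = -0.8 × (4/9) × 129 = -46 kJ/mol.
OSPE = CFSE(oct) − CFSE(tet) = -155 − (-46) = -109 kJ/mol.

-109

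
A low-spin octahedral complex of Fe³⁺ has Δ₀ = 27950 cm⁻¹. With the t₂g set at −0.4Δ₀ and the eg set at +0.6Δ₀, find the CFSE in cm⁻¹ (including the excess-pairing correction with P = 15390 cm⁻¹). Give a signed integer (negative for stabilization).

-25120

Fe is in group 8, so Fe³⁺ is d⁵ (8 − 3 = 5).
Electron filling gives t₂g⁵ eg⁰.
CFSE(orbital) = 5×(-0.4Δ₀) + 0×(0.6Δ₀) = -2.0Δ₀; with Δ₀ = 27950 cm⁻¹ that is -55900 cm⁻¹.
High-spin d⁵ would be t₂g³ eg² with 0 pairs; low-spin has 2, so 2 excess pairs cost +2P = +30780 cm⁻¹.
Net CFSE = -55900 + 30780 = -25120 cm⁻¹.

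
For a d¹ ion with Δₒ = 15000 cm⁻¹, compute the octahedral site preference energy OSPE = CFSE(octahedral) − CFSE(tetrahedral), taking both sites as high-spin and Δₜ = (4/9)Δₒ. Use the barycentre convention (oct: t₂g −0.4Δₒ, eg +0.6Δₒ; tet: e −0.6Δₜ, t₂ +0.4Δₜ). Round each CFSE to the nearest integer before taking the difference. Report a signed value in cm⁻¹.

In an octahedral site d¹ (HS) is t₂g¹ eg⁰, giving CFSE(oct) = -0.4Δₒ = -6000 cm⁻¹.
Tetrahedral: e¹ t₂⁰, CFSE = 1(−0.6) + 0(+0.4) = -0.6Δₜ = -0.6 × (4/9) × 15000 = -4000 cm⁻¹.
OSPE = CFSE(oct) − CFSE(tet) = -6000 − (-4000) = -2000 cm⁻¹.

-2000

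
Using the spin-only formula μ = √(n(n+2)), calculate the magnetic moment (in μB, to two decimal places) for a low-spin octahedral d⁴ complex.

Configuration: t2g^4 e_g^0 → 2 unpaired electrons.
μ(spin-only) = √[2(2+2)] = √8 ≈ 2.83 μB.

2.83 μB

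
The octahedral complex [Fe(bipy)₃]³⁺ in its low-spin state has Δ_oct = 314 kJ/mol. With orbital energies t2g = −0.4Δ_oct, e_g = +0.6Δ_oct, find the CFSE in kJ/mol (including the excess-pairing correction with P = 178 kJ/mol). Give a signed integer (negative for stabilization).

-272

bipy is neutral, so the +3 overall charge sits on Fe: oxidation state +3.
Fe is in group 8, so Fe³⁺ is d⁵ (8 − 3 = 5).
Electron filling gives t2g^5 e_g^0.
CFSE(orbital) = 5×(-0.4Δ_oct) + 0×(0.6Δ_oct) = -2.0Δ_oct; with Δ_oct = 314 kJ/mol that is -628 kJ/mol.
Relative to high-spin t2g^3 e_g^2 (0 paired), the low-spin configuration has 2 additional pairs, contributing +2 × 178 = +356 kJ/mol.
Combining: -628 + 356 = -272 kJ/mol.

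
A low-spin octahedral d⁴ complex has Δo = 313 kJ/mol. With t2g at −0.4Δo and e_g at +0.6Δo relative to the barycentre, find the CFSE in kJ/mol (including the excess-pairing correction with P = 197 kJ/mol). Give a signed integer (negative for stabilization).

-304

The d⁴ electrons fill as t2g^4 e_g^0.
The orbital stabilization is -1.6Δo = -1.6 × 313 = -501 kJ/mol.
High-spin d⁴ would be t2g^3 e_g^1 with 0 pairs; low-spin has 1, so 1 excess pair costs +1P = +197 kJ/mol.
Net CFSE = -501 + 197 = -304 kJ/mol.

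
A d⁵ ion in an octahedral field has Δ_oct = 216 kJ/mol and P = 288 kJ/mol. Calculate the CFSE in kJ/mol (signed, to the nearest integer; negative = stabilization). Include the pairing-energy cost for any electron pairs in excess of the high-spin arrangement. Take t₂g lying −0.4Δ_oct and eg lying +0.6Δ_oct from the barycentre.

0

Δ_oct < P, so pairing is avoided: the ground state is high-spin.
Configuration: t₂g³ eg².
Orbital CFSE = 0.0Δ_oct = 0.0 × 216 = 0 kJ/mol.
High-spin has no excess pairs, so no pairing correction applies.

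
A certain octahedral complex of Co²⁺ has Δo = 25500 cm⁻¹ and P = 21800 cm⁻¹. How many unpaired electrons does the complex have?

Co is in group 9, so Co²⁺ is d⁷ (9 − 2 = 7).
Since Δo = 25500 cm⁻¹ > P = 21800 cm⁻¹, the complex adopts the low-spin configuration.
Filling d⁷ accordingly: t₂g⁶ eg¹.
Unpaired electrons: 1.

1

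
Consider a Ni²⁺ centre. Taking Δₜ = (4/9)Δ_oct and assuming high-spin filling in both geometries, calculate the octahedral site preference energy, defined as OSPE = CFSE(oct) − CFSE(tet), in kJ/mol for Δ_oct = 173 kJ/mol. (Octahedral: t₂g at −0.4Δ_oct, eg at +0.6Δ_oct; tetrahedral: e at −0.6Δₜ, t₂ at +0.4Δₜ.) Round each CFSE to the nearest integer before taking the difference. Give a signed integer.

-146

Ni sits in group 10; removing 2 electrons leaves Ni²⁺ with 10 − 2 = 8 d electrons.
Octahedral high-spin t2g^6 e_g^2: CFSE = -1.2 × 173 = -208 kJ/mol.
Tetrahedral: e^4 t2^4, CFSE = 4(−0.6) + 4(+0.4) = -0.8Δₜ = -0.8 × (4/9) × 173 = -62 kJ/mol.
OSPE = -208 − (-62) = -146 kJ/mol.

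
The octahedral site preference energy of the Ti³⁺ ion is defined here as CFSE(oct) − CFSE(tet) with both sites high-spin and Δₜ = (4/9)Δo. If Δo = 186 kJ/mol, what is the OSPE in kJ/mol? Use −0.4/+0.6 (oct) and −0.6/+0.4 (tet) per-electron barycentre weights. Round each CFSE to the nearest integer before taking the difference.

Ti³⁺: group 4, so d-count = 4 − 3 = 1.
In an octahedral site d¹ (HS) is t₂g¹ eg⁰, giving CFSE(oct) = -0.4Δo = -74 kJ/mol.
In a tetrahedral site the filling is e¹ t₂⁰: CFSE(tet) = -0.6Δₜ = -0.6 × (4/9)(186) = -50 kJ/mol.
OSPE = -74 − (-50) = -24 kJ/mol.

-24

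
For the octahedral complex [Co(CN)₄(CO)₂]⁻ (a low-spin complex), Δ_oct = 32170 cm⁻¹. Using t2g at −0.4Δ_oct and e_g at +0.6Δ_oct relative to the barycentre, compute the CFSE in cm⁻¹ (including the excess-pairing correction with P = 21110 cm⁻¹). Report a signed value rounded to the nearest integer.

-34988

Ligand charges: 4×(-1) from CN⁻ and 2×(+0) from CO sum to -4; with overall charge -1, Co is +3.
Group 9 minus oxidation state +3 gives a d⁶ configuration for Co³⁺.
Configuration: t2g^6 e_g^0.
CFSE(orbital) = 6×(-0.4Δ_oct) + 0×(0.6Δ_oct) = -2.4Δ_oct; with Δ_oct = 32170 cm⁻¹ that is -77208 cm⁻¹.
High-spin d⁶ would be t2g^4 e_g^2 with 1 pair; low-spin has 3, so 2 excess pairs cost +2P = +42220 cm⁻¹.
Net CFSE = -77208 + 42220 = -34988 cm⁻¹.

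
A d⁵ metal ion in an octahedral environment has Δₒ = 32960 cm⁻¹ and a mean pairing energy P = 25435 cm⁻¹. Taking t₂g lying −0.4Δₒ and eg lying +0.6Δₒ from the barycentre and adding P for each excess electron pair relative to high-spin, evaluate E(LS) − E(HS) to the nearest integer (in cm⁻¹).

-15050

High-spin: t₂g³ eg², CFSE = 0.0Δₒ = 0 cm⁻¹.
Low-spin t₂g⁵ eg⁰ gives -2.0Δₒ = -65920 cm⁻¹, but forming 2 extra pairs costs 2P = 50870 cm⁻¹, so E(LS) = -65920 + 50870 = -15050 cm⁻¹.
E(LS) − E(HS) = -15050 − (0) = -15050 cm⁻¹.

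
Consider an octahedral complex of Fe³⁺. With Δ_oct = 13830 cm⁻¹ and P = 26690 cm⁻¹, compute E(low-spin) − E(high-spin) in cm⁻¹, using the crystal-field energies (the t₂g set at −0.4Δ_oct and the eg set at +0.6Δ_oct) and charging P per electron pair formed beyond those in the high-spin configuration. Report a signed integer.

Fe is in group 8, so Fe³⁺ is d⁵ (8 − 3 = 5).
High-spin d⁵ fills as t₂g³ eg² with CFSE 3(−0.4) + 2(+0.6) = 0.0Δ_oct = 0 cm⁻¹.
Low-spin t₂g⁵ eg⁰ gives -2.0Δ_oct = -27660 cm⁻¹, but forming 2 extra pairs costs 2P = 53380 cm⁻¹, so E(LS) = -27660 + 53380 = 25720 cm⁻¹.
The difference is 25720 − (0) = 25720 cm⁻¹, so high-spin lies lower.

25720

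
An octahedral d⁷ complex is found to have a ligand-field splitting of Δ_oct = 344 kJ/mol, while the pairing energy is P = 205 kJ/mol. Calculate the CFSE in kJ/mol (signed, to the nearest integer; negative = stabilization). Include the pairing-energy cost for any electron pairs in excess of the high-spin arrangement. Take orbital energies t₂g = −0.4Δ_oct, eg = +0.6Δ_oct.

Δ_oct > P, so pairing is preferred: the ground state is low-spin.
Filling d⁷ accordingly: t₂g⁶ eg¹.
Orbital CFSE = -1.8Δ_oct = -1.8 × 344 = -619 kJ/mol.
Excess pairs vs high-spin: 3 − 2 = 1; pairing cost = +205 kJ/mol.
Net CFSE = -619 + 205 = -414 kJ/mol.

-414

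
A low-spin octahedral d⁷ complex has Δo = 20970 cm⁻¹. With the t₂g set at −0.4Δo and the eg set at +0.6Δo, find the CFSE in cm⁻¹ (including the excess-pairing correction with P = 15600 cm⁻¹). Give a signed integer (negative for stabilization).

The d⁷ electrons fill as t₂g⁶ eg¹.
Orbital CFSE = 6(-0.4) + 1(0.6) = -1.8Δo = -1.8 × 20970 = -37746 cm⁻¹.
Relative to high-spin t₂g⁵ eg² (2 paired), the low-spin configuration has 1 additional pair, contributing +1 × 15600 = +15600 cm⁻¹.
Net CFSE = -37746 + 15600 = -22146 cm⁻¹.

-22146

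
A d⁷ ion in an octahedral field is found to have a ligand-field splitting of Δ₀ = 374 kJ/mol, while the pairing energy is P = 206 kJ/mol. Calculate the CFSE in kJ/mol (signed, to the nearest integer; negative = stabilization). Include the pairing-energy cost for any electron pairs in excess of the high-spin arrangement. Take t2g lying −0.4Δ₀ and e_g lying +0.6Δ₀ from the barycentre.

-467

Δ₀ > P, so pairing is preferred: the ground state is low-spin.
Configuration: t2g^6 e_g^1.
Orbital CFSE = -1.8Δ₀ = -1.8 × 374 = -673 kJ/mol.
Excess pairs vs high-spin: 3 − 2 = 1; pairing cost = +206 kJ/mol.
Net CFSE = -673 + 206 = -467 kJ/mol.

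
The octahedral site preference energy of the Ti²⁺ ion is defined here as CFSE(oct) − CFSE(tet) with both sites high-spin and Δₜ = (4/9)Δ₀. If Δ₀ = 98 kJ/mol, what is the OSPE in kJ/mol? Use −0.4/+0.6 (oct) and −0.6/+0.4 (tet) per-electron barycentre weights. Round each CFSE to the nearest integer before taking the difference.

Ti sits in group 4; removing 2 electrons leaves Ti²⁺ with 4 − 2 = 2 d electrons.
Octahedral high-spin t2g^2 e_g^0: CFSE = -0.8 × 98 = -78 kJ/mol.
Tetrahedral: e^2 t2^0, CFSE = 2(−0.6) + 0(+0.4) = -1.2Δₜ = -1.2 × (4/9) × 98 = -52 kJ/mol.
Subtracting, OSPE = -78 − (-52) = -26 kJ/mol.

-26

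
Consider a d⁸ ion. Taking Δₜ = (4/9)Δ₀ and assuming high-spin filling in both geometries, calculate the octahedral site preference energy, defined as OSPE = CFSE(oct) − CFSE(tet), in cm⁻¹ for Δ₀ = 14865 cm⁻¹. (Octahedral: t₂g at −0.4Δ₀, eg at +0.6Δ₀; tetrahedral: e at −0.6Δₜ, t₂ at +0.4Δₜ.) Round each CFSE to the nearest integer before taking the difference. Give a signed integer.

Octahedral (high-spin): t2g^6 e_g^2, CFSE = 6(−0.4) + 2(+0.6) = -1.2Δ₀ = -1.2 × 14865 = -17838 cm⁻¹.
Tetrahedral: e^4 t2^4, CFSE = 4(−0.6) + 4(+0.4) = -0.8Δₜ = -0.8 × (4/9) × 14865 = -5285 cm⁻¹.
Subtracting, OSPE = -17838 − (-5285) = -12553 cm⁻¹.

-12553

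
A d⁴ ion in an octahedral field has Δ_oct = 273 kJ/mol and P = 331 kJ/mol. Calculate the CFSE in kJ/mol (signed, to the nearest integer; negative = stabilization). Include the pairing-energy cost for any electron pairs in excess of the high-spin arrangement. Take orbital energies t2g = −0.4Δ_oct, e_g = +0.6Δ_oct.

With Δ_oct < P the complex is high-spin.
Filling d⁴ accordingly: t2g^3 e_g^1.
Orbital CFSE = -0.6Δ_oct = -0.6 × 273 = -164 kJ/mol.
High-spin has no excess pairs, so no pairing correction applies.

-164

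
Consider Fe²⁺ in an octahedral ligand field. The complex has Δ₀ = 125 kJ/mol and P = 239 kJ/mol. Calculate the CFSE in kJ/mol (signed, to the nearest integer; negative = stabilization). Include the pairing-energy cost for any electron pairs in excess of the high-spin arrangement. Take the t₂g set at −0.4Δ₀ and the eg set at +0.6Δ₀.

-50

Group 8 minus oxidation state +2 gives a d⁶ configuration for Fe²⁺.
Here Δ₀ < P (125 < 239), so the high-spin state is favoured.
Configuration: t₂g⁴ eg².
Orbital CFSE = -0.4Δ₀ = -0.4 × 125 = -50 kJ/mol.
High-spin has no excess pairs, so no pairing correction applies.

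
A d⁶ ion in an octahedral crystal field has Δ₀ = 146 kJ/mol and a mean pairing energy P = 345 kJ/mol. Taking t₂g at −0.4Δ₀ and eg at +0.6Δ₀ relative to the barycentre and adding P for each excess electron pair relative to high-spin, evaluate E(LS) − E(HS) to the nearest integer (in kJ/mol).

398

High-spin d⁶ fills as t₂g⁴ eg² with CFSE 4(−0.4) + 2(+0.6) = -0.4Δ₀ = -58 kJ/mol.
Low-spin: t₂g⁶ eg⁰, orbital CFSE = -2.4Δ₀ = -350 kJ/mol; plus 2 excess pairs × P = +690 kJ/mol; total 340 kJ/mol.
E(LS) − E(HS) = 340 − (-58) = 398 kJ/mol.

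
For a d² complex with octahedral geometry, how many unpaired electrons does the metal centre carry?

Configuration: t₂g² eg⁰, giving 2 unpaired electrons.

2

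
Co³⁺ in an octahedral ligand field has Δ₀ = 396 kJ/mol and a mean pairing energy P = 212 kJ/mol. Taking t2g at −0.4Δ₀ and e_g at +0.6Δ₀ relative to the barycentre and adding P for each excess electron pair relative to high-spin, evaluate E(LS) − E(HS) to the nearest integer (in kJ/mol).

-368

Co³⁺: group 9, so d-count = 9 − 3 = 6.
High-spin d⁶ fills as t2g^4 e_g^2 with CFSE 4(−0.4) + 2(+0.6) = -0.4Δ₀ = -158 kJ/mol.
Low-spin t2g^6 e_g^0 gives -2.4Δ₀ = -950 kJ/mol, but forming 2 extra pairs costs 2P = 424 kJ/mol, so E(LS) = -950 + 424 = -526 kJ/mol.
E(LS) − E(HS) = -526 − (-158) = -368 kJ/mol.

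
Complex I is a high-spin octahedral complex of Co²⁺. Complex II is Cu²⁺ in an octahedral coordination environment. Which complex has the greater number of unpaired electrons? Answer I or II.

I: Co is in group 9, so Co²⁺ is d⁷ (9 − 2 = 7); t₂g⁵ eg² → 3 unpaired.
II: Group 11 minus oxidation state +2 gives a d⁹ configuration for Cu²⁺; For octahedral d⁹ the high- and low-spin configurations coincide; t2g^6 e_g^3 → 1 unpaired.
So I has more unpaired electrons.

I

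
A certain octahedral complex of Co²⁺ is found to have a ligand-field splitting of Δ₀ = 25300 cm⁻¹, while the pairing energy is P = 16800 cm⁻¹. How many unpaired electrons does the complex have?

1

Group 9 minus oxidation state +2 gives a d⁷ configuration for Co²⁺.
Δ₀ > P, so pairing is preferred: the ground state is low-spin.
That gives t2g^6 e_g^1.
Unpaired electrons: 1.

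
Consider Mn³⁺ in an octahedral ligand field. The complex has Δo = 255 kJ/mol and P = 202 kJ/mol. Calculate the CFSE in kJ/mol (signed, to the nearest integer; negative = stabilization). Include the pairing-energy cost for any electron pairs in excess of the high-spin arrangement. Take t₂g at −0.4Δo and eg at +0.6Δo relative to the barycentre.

-206

Mn sits in group 7; removing 3 electrons leaves Mn³⁺ with 7 − 3 = 4 d electrons.
Δo > P, so pairing is preferred: the ground state is low-spin.
Filling d⁴ accordingly: t₂g⁴ eg⁰.
Orbital CFSE = -1.6Δo = -1.6 × 255 = -408 kJ/mol.
Excess pairs vs high-spin: 1 − 0 = 1; pairing cost = +202 kJ/mol.
Net CFSE = -408 + 202 = -206 kJ/mol.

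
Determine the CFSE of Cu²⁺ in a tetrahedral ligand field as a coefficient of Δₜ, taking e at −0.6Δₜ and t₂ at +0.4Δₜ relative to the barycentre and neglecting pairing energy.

-0.4 Δₜ

Cu²⁺: group 11, so d-count = 11 − 2 = 9.
Tetrahedral splitting is small, so the complex is high-spin.
Configuration: e⁴ t₂⁵.
CFSE = 4(-0.6Δₜ) + 5(0.4Δₜ) = -2.4Δₜ + 2.0Δₜ = -0.4Δₜ.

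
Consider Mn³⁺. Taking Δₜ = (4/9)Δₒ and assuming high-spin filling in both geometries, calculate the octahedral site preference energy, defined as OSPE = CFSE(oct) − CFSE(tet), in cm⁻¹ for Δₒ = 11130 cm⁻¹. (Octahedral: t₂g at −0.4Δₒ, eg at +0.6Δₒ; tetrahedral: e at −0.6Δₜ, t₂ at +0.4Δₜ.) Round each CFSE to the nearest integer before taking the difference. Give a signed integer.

Mn is in group 7, so Mn³⁺ is d⁴ (7 − 3 = 4).
Octahedral high-spin t₂g³ eg¹: CFSE = -0.6 × 11130 = -6678 cm⁻¹.
In a tetrahedral site the filling is e² t₂²: CFSE(tet) = -0.4Δₜ = -0.4 × (4/9)(11130) = -1979 cm⁻¹.
Subtracting, OSPE = -6678 − (-1979) = -4699 cm⁻¹.

-4699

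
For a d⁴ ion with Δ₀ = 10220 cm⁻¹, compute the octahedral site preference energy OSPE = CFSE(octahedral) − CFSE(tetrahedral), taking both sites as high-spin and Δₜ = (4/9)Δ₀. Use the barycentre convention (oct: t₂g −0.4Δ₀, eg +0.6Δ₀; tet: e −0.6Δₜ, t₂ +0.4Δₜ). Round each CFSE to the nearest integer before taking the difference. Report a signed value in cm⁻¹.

In an octahedral site d⁴ (HS) is t2g^3 e_g^1, giving CFSE(oct) = -0.6Δ₀ = -6132 cm⁻¹.
Tetrahedral: e^2 t2^2, CFSE = 2(−0.6) + 2(+0.4) = -0.4Δₜ = -0.4 × (4/9) × 10220 = -1817 cm⁻¹.
OSPE = CFSE(oct) − CFSE(tet) = -6132 − (-1817) = -4315 cm⁻¹.

-4315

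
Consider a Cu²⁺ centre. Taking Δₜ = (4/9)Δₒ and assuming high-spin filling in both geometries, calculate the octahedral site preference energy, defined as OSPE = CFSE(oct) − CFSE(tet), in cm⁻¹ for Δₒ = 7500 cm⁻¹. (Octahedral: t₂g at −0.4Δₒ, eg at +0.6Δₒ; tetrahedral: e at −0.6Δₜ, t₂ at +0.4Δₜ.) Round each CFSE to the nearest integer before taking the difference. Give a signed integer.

-3167

Cu sits in group 11; removing 2 electrons leaves Cu²⁺ with 11 − 2 = 9 d electrons.
In an octahedral site d⁹ (HS) is t₂g⁶ eg³, giving CFSE(oct) = -0.6Δₒ = -4500 cm⁻¹.
Tetrahedral: e⁴ t₂⁵, CFSE = 4(−0.6) + 5(+0.4) = -0.4Δₜ = -0.4 × (4/9) × 7500 = -1333 cm⁻¹.
Subtracting, OSPE = -4500 − (-1333) = -3167 cm⁻¹.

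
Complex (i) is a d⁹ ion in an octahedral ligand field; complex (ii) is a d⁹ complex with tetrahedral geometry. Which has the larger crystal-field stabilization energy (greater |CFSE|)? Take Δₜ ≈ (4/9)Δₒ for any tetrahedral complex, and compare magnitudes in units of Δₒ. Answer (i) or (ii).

(i): For octahedral d⁹ the high- and low-spin configurations coincide; t₂g⁶ eg³, CFSE = -0.6Δₒ.
(ii): Tetrahedral fields are weak (Δₜ ≈ 4/9 Δₒ), so electrons fill high-spin; e^4 t2^5, CFSE = -0.4Δₜ ≈ -0.18Δₒ.
So (i) has the larger |CFSE|.

(i)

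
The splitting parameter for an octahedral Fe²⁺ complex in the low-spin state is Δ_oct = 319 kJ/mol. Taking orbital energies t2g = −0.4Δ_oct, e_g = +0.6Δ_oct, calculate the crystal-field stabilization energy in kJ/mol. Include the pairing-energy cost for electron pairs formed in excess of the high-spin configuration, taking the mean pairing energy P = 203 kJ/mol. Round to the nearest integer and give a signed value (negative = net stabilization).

Group 8 minus oxidation state +2 gives a d⁶ configuration for Fe²⁺.
Electron filling gives t2g^6 e_g^0.
Orbital CFSE = 6(-0.4) + 0(0.6) = -2.4Δ_oct = -2.4 × 319 = -766 kJ/mol.
High-spin d⁶ would be t2g^4 e_g^2 with 1 pair; low-spin has 3, so 2 excess pairs cost +2P = +406 kJ/mol.
Combining: -766 + 406 = -360 kJ/mol.

-360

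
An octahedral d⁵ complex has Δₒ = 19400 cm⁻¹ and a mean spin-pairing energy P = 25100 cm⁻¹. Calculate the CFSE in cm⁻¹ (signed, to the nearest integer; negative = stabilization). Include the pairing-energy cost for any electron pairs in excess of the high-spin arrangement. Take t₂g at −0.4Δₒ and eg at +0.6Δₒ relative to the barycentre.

Here Δₒ < P (19400 < 25100), so the high-spin state is favoured.
Configuration: t₂g³ eg².
Orbital CFSE = 0.0Δₒ = 0.0 × 19400 = 0 cm⁻¹.
High-spin has no excess pairs, so no pairing correction applies.

0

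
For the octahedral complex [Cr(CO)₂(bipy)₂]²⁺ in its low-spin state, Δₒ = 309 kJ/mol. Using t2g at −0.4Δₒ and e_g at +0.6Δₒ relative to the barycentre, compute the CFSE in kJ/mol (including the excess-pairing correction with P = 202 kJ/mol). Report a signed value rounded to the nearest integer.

-292

Ligand charges: 2×(+0) from CO and 2×(+0) from bipy sum to +0; with overall charge +2, Cr is +2.
Group 6 minus oxidation state +2 gives a d⁴ configuration for Cr²⁺.
Electron filling gives t2g^4 e_g^0.
The orbital stabilization is -1.6Δₒ = -1.6 × 309 = -494 kJ/mol.
High-spin d⁴ would be t2g^3 e_g^1 with 0 pairs; low-spin has 1, so 1 excess pair costs +1P = +202 kJ/mol.
Combining: -494 + 202 = -292 kJ/mol.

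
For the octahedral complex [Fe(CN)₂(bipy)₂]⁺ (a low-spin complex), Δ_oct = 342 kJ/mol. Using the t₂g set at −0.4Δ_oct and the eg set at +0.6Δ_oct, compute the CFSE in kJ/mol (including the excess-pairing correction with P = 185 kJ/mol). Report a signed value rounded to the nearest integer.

Ligand charges: 2×(-1) from CN⁻ and 2×(+0) from bipy sum to -2; with overall charge +1, Fe is +3.
Group 8 minus oxidation state +3 gives a d⁵ configuration for Fe³⁺.
Electron filling gives t₂g⁵ eg⁰.
The orbital stabilization is -2.0Δ_oct = -2.0 × 342 = -684 kJ/mol.
High-spin d⁵ would be t₂g³ eg² with 0 pairs; low-spin has 2, so 2 excess pairs cost +2P = +370 kJ/mol.
Overall CFSE = -684 + 370 = -314 kJ/mol.

-314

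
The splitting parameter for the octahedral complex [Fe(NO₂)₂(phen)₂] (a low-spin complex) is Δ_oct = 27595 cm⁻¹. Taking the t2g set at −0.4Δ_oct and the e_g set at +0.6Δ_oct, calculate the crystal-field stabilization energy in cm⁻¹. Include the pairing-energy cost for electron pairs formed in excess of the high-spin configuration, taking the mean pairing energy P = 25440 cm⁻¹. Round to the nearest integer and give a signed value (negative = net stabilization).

-15348

Ligand charges: 2×(-1) from NO₂⁻ and 2×(+0) from phen sum to -2; with overall charge +0, Fe is +2.
Fe²⁺: group 8, so d-count = 8 − 2 = 6.
Electron filling gives t2g^6 e_g^0.
Orbital CFSE = 6(-0.4) + 0(0.6) = -2.4Δ_oct = -2.4 × 27595 = -66228 cm⁻¹.
Relative to high-spin t2g^4 e_g^2 (1 paired), the low-spin configuration has 2 additional pairs, contributing +2 × 25440 = +50880 cm⁻¹.
Combining: -66228 + 50880 = -15348 cm⁻¹.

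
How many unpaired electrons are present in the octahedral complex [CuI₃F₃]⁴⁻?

1

Ligand charges: 3×(-1) from I⁻ and 3×(-1) from F⁻ sum to -6; with overall charge -4, Cu is +2.
Cu is in group 11, so Cu²⁺ is d⁹ (11 − 2 = 9).
Configuration: t₂g⁶ eg³, giving 1 unpaired electron.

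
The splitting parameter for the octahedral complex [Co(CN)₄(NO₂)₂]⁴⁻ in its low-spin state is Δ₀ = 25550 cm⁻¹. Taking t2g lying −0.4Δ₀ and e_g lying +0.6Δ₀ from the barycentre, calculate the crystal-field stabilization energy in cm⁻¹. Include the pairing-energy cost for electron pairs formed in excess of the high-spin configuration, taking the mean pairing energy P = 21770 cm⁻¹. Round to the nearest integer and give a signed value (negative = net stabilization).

Ligand charges: 4×(-1) from CN⁻ and 2×(-1) from NO₂⁻ sum to -6; with overall charge -4, Co is +2.
Group 9 minus oxidation state +2 gives a d⁷ configuration for Co²⁺.
The d⁷ electrons fill as t2g^6 e_g^1.
CFSE(orbital) = 6×(-0.4Δ₀) + 1×(0.6Δ₀) = -1.8Δ₀; with Δ₀ = 25550 cm⁻¹ that is -45990 cm⁻¹.
High-spin d⁷ would be t2g^5 e_g^2 with 2 pairs; low-spin has 3, so 1 excess pair costs +1P = +21770 cm⁻¹.
Net CFSE = -45990 + 21770 = -24220 cm⁻¹.

-24220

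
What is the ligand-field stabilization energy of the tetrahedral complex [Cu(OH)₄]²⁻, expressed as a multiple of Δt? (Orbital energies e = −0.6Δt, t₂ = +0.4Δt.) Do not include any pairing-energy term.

-0.4 Δt

Each OH⁻ contributes -1; 4 × (-1) = -4. With overall charge -2, Cu is in the +2 oxidation state.
Group 11 minus oxidation state +2 gives a d⁹ configuration for Cu²⁺.
With tetrahedral geometry the complex is necessarily high-spin.
Configuration: e⁴ t₂⁵.
CFSE = 4(-0.6Δt) + 5(0.4Δt) = -2.4Δt + 2.0Δt = -0.4Δt.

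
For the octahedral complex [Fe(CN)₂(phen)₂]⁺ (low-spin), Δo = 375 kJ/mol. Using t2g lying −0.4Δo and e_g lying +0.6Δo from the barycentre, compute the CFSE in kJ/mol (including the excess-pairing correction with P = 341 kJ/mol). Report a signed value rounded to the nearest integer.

-68

Ligand charges: 2×(-1) from CN⁻ and 2×(+0) from phen sum to -2; with overall charge +1, Fe is +3.
Group 8 minus oxidation state +3 gives a d⁵ configuration for Fe³⁺.
Configuration: t2g^5 e_g^0.
The orbital stabilization is -2.0Δo = -2.0 × 375 = -750 kJ/mol.
High-spin d⁵ would be t2g^3 e_g^2 with 0 pairs; low-spin has 2, so 2 excess pairs cost +2P = +682 kJ/mol.
Net CFSE = -750 + 682 = -68 kJ/mol.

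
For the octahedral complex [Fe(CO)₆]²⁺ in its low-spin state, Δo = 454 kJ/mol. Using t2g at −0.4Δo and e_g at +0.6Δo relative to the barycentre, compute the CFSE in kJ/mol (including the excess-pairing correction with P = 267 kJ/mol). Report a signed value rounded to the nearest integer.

CO is neutral, so the +2 overall charge sits on Fe: oxidation state +2.
Group 8 minus oxidation state +2 gives a d⁶ configuration for Fe²⁺.
The d⁶ electrons fill as t2g^6 e_g^0.
The orbital stabilization is -2.4Δo = -2.4 × 454 = -1090 kJ/mol.
Relative to high-spin t2g^4 e_g^2 (1 paired), the low-spin configuration has 2 additional pairs, contributing +2 × 267 = +534 kJ/mol.
Net CFSE = -1090 + 534 = -556 kJ/mol.

-556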